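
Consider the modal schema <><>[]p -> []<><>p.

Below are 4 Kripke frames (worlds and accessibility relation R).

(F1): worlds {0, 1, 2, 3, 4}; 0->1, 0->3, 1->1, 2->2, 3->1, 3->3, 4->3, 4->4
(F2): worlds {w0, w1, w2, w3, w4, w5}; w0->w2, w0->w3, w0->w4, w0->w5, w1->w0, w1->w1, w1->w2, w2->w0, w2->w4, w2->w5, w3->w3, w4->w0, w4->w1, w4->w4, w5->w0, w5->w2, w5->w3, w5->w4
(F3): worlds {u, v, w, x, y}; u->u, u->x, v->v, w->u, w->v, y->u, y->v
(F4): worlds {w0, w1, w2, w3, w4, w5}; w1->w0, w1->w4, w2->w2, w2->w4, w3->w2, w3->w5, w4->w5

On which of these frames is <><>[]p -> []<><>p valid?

Frame correspondent (Sahlqvist): forall x forall y forall z ((x R^2 y & xRz) -> exists w (yRw & z R^2 w)) — i.e. a generalized confluence (Geach) condition.
(F1): holds.
(F2): fails — w0R²w1, w0Rw3 but no w with w1Rw and w3R²w.
(F3): fails — uR²u, uRx but no t with uRt and xR²t.
(F4): fails — w1R²w5, w1Rw0 but no w with w5Rw and w0R²w.
Valid on: (F1).

(F1)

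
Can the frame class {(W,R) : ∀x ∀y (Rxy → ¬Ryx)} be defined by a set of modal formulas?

No — not modally definable

Any modally definable frame class is closed under surjective bounded morphisms.
The 3-cycle (worlds a,b,c with a→b→c→a) is asymmetric. Mapping every world to a single reflexive point • is a surjective bounded morphism, and the reflexive point is not asymmetric (R•• but asymmetry requires ¬R••).
Hence asymmetry is not modally definable.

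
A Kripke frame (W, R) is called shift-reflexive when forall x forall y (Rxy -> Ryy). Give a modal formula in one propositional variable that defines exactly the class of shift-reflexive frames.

□(□s → s)

A defining formula is □(□s → s) (the T□ axiom).
Suppose □(□s→s) is valid. Take Rxy and set V(s)={w : Ryw}. Then at y, □s holds; since □(□s→s) at x, □s→s at y, so s at y, i.e. Ryy.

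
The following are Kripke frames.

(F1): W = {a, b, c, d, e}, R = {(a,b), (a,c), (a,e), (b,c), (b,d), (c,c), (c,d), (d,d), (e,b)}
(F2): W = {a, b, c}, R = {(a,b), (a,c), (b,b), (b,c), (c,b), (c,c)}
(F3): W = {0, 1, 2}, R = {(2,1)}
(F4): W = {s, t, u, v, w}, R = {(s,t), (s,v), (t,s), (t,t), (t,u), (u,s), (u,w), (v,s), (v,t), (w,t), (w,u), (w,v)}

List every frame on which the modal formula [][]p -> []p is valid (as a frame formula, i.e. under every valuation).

Frame correspondent (Sahlqvist): forall x forall y (Rxy -> exists z (Rxz & Rzy)) — i.e. density.
(F1): fails — Reb but no z with Rez and Rzb.
(F2): ✓.
(F3): fails — R21 but no z with R2z and Rz1.
(F4): fails — Ruw but no z with Ruz and Rzw.
Valid on: (F2).

(F2)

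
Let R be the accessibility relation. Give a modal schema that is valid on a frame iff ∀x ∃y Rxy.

The condition is seriality. The D schema □p → ◇p defines it.
Suppose □p→◇p is valid. At any x set V(p)=W. Then □p at x, so ◇p at x, so x has a successor.

□p → ◇p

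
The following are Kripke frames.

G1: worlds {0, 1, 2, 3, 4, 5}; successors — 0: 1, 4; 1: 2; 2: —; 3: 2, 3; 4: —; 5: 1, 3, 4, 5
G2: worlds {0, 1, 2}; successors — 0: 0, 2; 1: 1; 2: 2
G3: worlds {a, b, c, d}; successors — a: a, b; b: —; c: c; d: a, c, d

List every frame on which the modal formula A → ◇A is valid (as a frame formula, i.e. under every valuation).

Frame correspondent (Sahlqvist): ∀x Rxx — i.e. reflexivity.
G1: fails — world 0 does not see itself.
G2: satisfies the condition.
G3: fails — world b does not see itself.
Valid on: G2.

G2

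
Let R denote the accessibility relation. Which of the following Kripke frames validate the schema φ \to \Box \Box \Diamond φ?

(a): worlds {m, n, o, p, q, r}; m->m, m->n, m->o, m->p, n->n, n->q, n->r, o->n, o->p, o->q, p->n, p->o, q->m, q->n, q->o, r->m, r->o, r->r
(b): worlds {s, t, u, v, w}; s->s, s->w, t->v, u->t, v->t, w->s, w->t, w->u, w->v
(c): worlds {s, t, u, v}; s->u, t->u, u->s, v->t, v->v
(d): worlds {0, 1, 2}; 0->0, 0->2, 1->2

none

This is the axiom for a generalized confluence (Geach) condition; its first-order frame correspondent is \forall x \forall z (x R^2 z \to \exists w (x = w \wedge zRw)).
(a): fails — mR²n but no w with m=w and nRw.
(b): fails — sR²t but no w* with s=w* and tRw*.
(c): fails — sR²s but no w with s=w and sRw.
(d): fails — 0R²2 but no w with 0=w and 2Rw.
Valid on no frame.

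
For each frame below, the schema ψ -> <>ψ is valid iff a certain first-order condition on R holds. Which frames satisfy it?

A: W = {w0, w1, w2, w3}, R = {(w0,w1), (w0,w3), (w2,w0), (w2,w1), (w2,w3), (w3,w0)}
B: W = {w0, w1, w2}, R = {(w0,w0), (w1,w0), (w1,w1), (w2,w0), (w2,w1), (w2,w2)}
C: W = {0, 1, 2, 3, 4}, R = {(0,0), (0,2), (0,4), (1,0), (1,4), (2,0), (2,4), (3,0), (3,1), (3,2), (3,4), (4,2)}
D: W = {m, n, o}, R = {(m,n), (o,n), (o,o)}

Frame correspondent (Sahlqvist): forall x Rxx — i.e. reflexivity.
A: fails — world w0 does not see itself.
B: condition met.
C: fails — world 1 does not see itself.
D: fails — world m does not see itself.
Valid on: B.

B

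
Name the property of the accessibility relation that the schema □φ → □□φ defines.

transitivity

This schema is the 4 axiom.
Its frame correspondent is transitivity — ∀x ∀y ∀z (Rxy ∧ Ryz → Rxz).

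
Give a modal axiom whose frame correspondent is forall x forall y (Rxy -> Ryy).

□(□s → s)

The condition is shift-reflexivity. The T□ schema □(□s → s) defines it.
Suppose □(□s→s) is valid. Take Rxy and set V(s)={w : Ryw}. Then at y, □s holds; since □(□s→s) at x, □s→s at y, so s at y, i.e. Ryy.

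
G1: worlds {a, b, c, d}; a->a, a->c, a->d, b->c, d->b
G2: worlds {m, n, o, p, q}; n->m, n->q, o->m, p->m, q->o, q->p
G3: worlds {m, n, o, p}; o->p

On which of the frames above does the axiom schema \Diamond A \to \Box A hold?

This is the axiom for partial functionality; its first-order frame correspondent is \forall x \forall y \forall z (Rxy \wedge Rxz \to y = z).
G1: fails — a sees both a and c.
G2: fails — n sees both m and q.
G3: holds.

G3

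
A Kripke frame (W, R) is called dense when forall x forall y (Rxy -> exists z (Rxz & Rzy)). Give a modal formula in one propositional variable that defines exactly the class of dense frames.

□□s → □s

The condition is density. The C4 schema □□s → □s defines it.
Suppose □□s→□s is valid. Take Rxy and set V(s)={w : xR²w}. Then □□s at x, so □s at x, so s at y, i.e. ∃z(Rxz∧Rzy).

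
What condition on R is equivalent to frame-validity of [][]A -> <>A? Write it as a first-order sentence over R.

forall x exists w (x R^2 w & xRw)

This is a Sahlqvist (Geach-type) schema ◇^0□^2A → □^0◇^1A.
First-order correspondent: forall x exists w (x R^2 w & xRw).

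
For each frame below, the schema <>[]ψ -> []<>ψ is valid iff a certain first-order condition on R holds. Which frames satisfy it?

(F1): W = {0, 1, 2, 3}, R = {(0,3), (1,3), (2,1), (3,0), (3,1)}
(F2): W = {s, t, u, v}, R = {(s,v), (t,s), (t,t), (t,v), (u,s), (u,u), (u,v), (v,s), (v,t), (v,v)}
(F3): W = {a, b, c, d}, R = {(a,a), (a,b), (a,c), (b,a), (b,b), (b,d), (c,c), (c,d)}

(F1), (F2)

The schema corresponds to convergence: forall x forall y forall z (Rxy & Rxz -> exists w (Ryw & Rzw)).
(F1): condition met.
(F2): condition met.
(F3): fails — Rbb and Rbd but b and d have no common successor.
Valid on: (F1), (F2).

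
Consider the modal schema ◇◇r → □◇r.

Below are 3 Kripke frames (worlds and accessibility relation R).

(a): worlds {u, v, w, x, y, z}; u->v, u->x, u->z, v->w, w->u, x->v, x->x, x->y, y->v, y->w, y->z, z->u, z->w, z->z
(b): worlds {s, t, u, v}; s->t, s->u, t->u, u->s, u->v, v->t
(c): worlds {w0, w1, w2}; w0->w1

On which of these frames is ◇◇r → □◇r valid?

This is the axiom for a generalized confluence (Geach) condition; its first-order frame correspondent is ∀x ∀y ∀z ((xR²y ∧ xRz) → ∃w (y = w ∧ zRw)).
(a): fails — uR²u, uRv but no t with u=t and vRt.
(b): fails — sR²s, sRt but no w with s=w and tRw.
(c): satisfies the condition.
Valid on: (c).

(c)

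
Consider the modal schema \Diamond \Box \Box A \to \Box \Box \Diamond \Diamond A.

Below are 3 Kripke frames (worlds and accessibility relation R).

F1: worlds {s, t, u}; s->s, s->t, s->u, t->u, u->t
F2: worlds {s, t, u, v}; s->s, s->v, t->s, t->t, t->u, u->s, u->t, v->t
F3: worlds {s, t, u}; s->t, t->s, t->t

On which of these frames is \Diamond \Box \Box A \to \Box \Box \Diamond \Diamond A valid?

Frame correspondent (Sahlqvist): \forall x \forall y \forall z ((xRy \wedge x R^2 z) \to \exists w (y R^2 w \wedge z R^2 w)) — i.e. a generalized confluence (Geach) condition.
F1: fails — sRt, sR²u but no w with tR²w and uR²w.
F2: satisfies the condition.
F3: satisfies the condition.

F2, F3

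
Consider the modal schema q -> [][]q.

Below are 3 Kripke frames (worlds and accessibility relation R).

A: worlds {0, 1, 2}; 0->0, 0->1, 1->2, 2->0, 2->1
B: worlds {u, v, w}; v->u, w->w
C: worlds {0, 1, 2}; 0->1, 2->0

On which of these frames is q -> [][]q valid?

B

This is the axiom for a generalized confluence (Geach) condition; its first-order frame correspondent is forall x forall z (x R^2 z -> exists w (x = w & z = w)).
A: fails — 0R²1 but 0 ≠ 1.
B: holds.
C: fails — 2R²1 but 2 ≠ 1.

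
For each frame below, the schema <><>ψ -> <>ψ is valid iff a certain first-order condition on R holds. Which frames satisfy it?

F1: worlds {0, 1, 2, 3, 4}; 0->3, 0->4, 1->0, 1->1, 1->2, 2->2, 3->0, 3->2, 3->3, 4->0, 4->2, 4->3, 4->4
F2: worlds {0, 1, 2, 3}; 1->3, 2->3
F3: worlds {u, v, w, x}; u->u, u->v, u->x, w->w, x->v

The schema corresponds to transitivity: forall x forall y forall z (Rxy & Ryz -> Rxz).
F1: fails — R10 and R04 but not R14.
F2: holds.
F3: holds.

F2, F3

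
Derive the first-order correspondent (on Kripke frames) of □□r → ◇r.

∀x ∃w (xR²w ∧ xRw)

This is a Sahlqvist (Geach-type) schema ◇^0□^2r → □^0◇^1r.
Minimal-valuation argument: fix x; take any y with xR^0y and any z with xR^0z. Set V(r) to the set of worlds R-reachable from y in exactly 2 steps. Then □^2r holds at y, so the antecedent holds at x; validity forces ◇^1r at z, giving a w with zR^1w and yR^2w.
First-order correspondent: ∀x ∃w (xR²w ∧ xRw).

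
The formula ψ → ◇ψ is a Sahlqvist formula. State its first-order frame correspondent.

reflexivity: ∀x Rxx

This is a form of the T axiom.
It corresponds to reflexivity: ∀x Rxx.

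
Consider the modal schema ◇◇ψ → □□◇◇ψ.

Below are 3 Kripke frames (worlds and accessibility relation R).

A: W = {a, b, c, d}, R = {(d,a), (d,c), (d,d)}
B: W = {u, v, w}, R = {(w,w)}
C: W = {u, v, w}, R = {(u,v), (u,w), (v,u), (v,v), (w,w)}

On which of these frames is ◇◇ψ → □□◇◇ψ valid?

B

The schema corresponds to a generalized confluence (Geach) condition: ∀x ∀y ∀z ((xR²y ∧ xR²z) → ∃w (y = w ∧ zR²w)).
A: fails — dR²a, dR²a but no w with a=w and aR²w.
B: holds.
C: fails — uR²u, uR²w but no t with u=t and wR²t.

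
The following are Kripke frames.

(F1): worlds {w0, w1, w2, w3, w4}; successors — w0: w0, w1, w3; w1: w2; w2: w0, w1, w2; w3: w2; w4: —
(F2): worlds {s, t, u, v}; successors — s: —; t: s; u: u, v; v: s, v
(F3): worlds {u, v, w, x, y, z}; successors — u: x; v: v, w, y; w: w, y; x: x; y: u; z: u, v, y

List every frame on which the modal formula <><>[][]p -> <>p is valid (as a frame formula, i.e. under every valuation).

(F1)

The schema corresponds to a generalized confluence (Geach) condition: forall x forall y (x R^2 y -> exists w (y R^2 w & xRw)).
(F1): holds.
(F2): fails — uR²s but no w with sR²w and uRw.
(F3): fails — vR²u but no t with uR²t and vRt.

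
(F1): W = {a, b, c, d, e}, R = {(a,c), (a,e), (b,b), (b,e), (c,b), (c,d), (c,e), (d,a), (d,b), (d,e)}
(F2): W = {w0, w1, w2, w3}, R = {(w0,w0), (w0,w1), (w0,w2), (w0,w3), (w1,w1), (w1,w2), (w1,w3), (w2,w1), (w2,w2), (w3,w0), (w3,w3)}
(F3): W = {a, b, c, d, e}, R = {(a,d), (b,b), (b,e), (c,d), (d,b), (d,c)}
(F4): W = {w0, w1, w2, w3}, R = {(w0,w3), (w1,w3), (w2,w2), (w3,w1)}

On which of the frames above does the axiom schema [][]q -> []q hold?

This is the axiom for density; its first-order frame correspondent is forall x forall y (Rxy -> exists z (Rxz & Rzy)).
(F1): fails — Rcd but no z with Rcz and Rzd.
(F2): ✓.
(F3): fails — Rcd but no z with Rcz and Rzd.
(F4): fails — Rw3w1 but no z with Rw3z and Rzw1.
Valid on: (F2).

(F2)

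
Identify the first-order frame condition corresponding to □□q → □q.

Suppose □□q→□q is valid. Take Rxy and set V(q)={w : xR²w}. Then □□q at x, so □q at x, so q at y, i.e. ∃z(Rxz∧Rzy).

density: ∀x ∀y (Rxy → ∃z (Rxz ∧ Rzy))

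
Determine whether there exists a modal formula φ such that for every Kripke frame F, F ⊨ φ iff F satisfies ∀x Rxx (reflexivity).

The condition is reflexivity. A defining modal formula is □r → r.
Suppose □r→r is valid. At any x set V(r)={w : Rxw}. Then □r holds at x, so r holds at x, i.e. Rxx.

Yes, by □r → r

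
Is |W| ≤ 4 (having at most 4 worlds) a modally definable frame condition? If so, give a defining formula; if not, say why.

No — not modally definable

If a class were modally definable it would be closed under disjoint unions (Goldblatt–Thomason).
Any modal formula valid on each of 5 disjoint one-world frames is valid on their disjoint union (validity is preserved under disjoint unions). Each one-world frame has |W|=1≤4, but the union has |W|=5.
Hence having at most 4 worlds is not modally definable.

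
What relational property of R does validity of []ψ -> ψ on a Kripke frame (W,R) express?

Suppose □ψ→ψ is valid. At any x set V(ψ)={w : Rxw}. Then □ψ holds at x, so ψ holds at x, i.e. Rxx.
Conversely, any frame satisfying forall x Rxx validates the schema.
So the correspondent is reflexivity.

Reflexivity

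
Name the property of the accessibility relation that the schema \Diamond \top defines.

seriality: \forall x \exists y Rxy

◇⊤ holds at w iff w has a successor, so frame-validity of ◇⊤ is exactly seriality. Equivalently via □r → ◇r:
Suppose □r→◇r is valid. At any x set V(r)=W. Then □r at x, so ◇r at x, so x has a successor.
Conversely, on a frame with seriality the schema holds at every world under every valuation.
So the correspondent is seriality.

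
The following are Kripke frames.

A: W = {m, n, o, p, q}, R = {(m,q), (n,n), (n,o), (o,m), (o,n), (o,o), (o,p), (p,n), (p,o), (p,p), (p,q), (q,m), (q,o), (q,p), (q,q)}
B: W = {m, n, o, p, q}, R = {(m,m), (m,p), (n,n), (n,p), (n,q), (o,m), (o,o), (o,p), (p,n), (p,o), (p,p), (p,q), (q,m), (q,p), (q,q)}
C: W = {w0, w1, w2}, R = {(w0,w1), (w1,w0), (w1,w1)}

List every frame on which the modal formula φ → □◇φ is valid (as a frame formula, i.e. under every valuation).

C

This is the axiom for symmetry; its first-order frame correspondent is ∀x ∀y (Rxy → Ryx).
A: fails — Rom but not Rmo.
B: fails — Rom but not Rmo.
C: condition met.
Valid on: C.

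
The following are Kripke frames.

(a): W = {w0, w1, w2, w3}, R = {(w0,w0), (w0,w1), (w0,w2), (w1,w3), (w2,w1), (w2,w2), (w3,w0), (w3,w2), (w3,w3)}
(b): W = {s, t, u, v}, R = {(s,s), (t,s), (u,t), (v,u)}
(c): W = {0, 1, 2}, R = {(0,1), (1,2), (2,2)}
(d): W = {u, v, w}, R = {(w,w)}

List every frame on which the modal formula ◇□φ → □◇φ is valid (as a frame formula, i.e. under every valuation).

(b), (c), (d)

The schema corresponds to convergence: ∀x ∀y ∀z (Rxy ∧ Rxz → ∃w (Ryw ∧ Rzw)).
(a): fails — Rw0w1 and Rw0w0 but w1 and w0 have no common successor.
(b): satisfies the condition.
(c): satisfies the condition.
(d): satisfies the condition.
Valid on: (b), (c), (d).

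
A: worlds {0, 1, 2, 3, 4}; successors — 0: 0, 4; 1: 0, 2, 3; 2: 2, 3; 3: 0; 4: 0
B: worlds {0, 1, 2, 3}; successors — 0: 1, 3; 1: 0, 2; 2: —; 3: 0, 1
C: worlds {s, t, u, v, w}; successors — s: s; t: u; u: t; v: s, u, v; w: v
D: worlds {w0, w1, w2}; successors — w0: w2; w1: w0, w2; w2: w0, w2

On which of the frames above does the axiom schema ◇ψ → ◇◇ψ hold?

A, D

Frame correspondent (Sahlqvist): ∀x ∀y (xRy → ∃w (y = w ∧ xR²w)) — i.e. a generalized confluence (Geach) condition.
A: ✓.
B: fails — 0R3 but no w with 3=w and 0R²w.
C: fails — tRu but no w* with u=w* and tR²w*.
D: ✓.
Valid on: A, D.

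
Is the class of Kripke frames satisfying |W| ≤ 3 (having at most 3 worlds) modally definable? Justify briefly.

No

If a class were modally definable it would be closed under disjoint unions (Goldblatt–Thomason).
Any modal formula valid on each of 4 disjoint one-world frames is valid on their disjoint union (validity is preserved under disjoint unions). Each one-world frame has |W|=1≤3, but the union has |W|=4.
So the class is not modally definable.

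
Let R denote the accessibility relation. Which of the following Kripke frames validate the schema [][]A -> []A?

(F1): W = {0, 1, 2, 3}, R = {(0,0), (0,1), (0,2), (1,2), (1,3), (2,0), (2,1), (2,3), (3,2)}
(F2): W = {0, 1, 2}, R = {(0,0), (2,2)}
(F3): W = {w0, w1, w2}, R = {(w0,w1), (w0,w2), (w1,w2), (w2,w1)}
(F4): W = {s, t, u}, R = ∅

Frame correspondent (Sahlqvist): forall x forall y (Rxy -> exists z (Rxz & Rzy)) — i.e. density.
(F1): fails — R32 but no z with R3z and Rz2.
(F2): ✓.
(F3): fails — Rw1w2 but no z with Rw1z and Rzw2.
(F4): ✓.

(F2), (F4)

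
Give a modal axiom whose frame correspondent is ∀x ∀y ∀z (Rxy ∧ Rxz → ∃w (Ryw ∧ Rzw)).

A defining formula is ◇□q → □◇q (the .2 axiom).
Suppose ◇□q→□◇q is valid. Take Rxy, Rxz and set V(q)={w : Ryw}. Then □q at y so ◇□q at x, so □◇q at x, so ◇q at z, giving w with Rzw and Ryw.

◇□q → □◇q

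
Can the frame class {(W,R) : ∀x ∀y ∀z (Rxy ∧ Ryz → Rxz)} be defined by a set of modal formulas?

Yes — defined by □q → □□q

Yes: it is transitivity, defined by the 4 schema □q → □□q.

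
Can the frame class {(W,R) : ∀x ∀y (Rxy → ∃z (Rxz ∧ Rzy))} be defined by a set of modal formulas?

Yes: it is density, defined by the C4 schema □□p → □p.
Suppose □□p→□p is valid. Take Rxy and set V(p)={w : xR²w}. Then □□p at x, so □p at x, so p at y, i.e. ∃z(Rxz∧Rzy).

Definable; □□p → □p defines it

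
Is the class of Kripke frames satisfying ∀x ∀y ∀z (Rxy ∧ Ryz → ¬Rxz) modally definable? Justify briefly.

Any modally definable frame class is closed under surjective bounded morphisms.
The 3-cycle (worlds a,b,c with a→b→c→a) is intransitive. Mapping every world to a single reflexive point • is a surjective bounded morphism; the reflexive point is not intransitive (R••∧R•• but R••).
So the class is not modally definable.

No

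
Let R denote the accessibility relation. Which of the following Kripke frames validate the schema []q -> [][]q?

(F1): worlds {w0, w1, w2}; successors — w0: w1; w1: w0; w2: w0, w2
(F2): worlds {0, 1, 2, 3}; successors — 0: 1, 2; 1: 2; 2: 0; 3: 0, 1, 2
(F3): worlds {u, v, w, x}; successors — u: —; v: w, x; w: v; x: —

none

This is the axiom for transitivity; its first-order frame correspondent is forall x forall y forall z (Rxy & Ryz -> Rxz).
(F1): fails — Rw0w1 and Rw1w0 but not Rw0w0.
(F2): fails — R02 and R20 but not R00.
(F3): fails — Rwv and Rvx but not Rwx.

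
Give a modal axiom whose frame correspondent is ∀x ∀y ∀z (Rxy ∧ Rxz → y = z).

A defining formula is ◇s → □s (the CD axiom).
Suppose ◇s→□s is valid. Take Rxy, Rxz and set V(s)={y}. Then ◇s at x, so □s at x, so s at z, i.e. z=y.

◇s → □s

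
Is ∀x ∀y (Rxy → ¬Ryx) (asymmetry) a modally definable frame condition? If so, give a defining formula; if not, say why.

No

Any modally definable frame class is closed under surjective bounded morphisms.
The 4-cycle (worlds w0,w1,w2,w3 with w0→w1→w2→w3→w0) is asymmetric. Mapping every world to a single reflexive point • is a surjective bounded morphism, and the reflexive point is not asymmetric (R•• but asymmetry requires ¬R••).
So no modal formula (or set of formulas) defines exactly the asymmetric frames.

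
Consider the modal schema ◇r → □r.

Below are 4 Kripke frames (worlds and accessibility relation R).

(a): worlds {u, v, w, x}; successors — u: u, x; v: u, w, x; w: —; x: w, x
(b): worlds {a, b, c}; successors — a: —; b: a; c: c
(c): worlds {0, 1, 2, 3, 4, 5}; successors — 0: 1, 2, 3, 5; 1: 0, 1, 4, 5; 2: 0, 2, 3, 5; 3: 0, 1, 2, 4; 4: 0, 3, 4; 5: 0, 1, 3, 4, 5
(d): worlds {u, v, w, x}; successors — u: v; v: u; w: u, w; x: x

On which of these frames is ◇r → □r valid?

(b)

Frame correspondent (Sahlqvist): ∀x ∀y ∀z (Rxy ∧ Rxz → y = z) — i.e. partial functionality.
(a): fails — u sees both u and x.
(b): ✓.
(c): fails — 0 sees both 1 and 2.
(d): fails — w sees both u and w.
Valid on: (b).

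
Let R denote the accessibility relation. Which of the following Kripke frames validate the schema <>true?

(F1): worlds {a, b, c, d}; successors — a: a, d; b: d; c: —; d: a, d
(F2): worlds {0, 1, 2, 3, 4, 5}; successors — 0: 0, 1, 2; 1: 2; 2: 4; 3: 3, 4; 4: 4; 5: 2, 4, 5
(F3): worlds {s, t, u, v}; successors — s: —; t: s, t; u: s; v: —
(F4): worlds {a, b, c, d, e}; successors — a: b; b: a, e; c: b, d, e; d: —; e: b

(F2)

The schema corresponds to seriality: forall x exists y Rxy.
(F1): fails — world c has no successor.
(F2): ✓.
(F3): fails — world s has no successor.
(F4): fails — world d has no successor.
Valid on: (F2).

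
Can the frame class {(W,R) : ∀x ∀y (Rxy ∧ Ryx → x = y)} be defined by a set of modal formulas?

Modal frame validity is preserved under surjective bounded morphisms.
The 6-cycle (worlds 0,1,2,3,4,5 with 0→1→2→3→4→5→0) is antisymmetric. Sending even-indexed worlds to s and odd-indexed worlds to t is a surjective bounded morphism onto the two-world frame with s↔t, which is not antisymmetric.
Hence antisymmetry is not modally definable.

No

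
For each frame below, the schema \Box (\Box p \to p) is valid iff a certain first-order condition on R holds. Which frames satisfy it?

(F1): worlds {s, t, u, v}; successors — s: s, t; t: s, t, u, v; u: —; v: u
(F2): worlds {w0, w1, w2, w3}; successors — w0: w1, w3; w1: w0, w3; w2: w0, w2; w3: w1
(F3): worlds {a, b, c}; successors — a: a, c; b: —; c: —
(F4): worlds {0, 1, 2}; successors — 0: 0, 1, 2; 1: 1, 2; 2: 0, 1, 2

This is the axiom for shift-reflexivity; its first-order frame correspondent is \forall x \forall y (Rxy \to Ryy).
(F1): fails — Rtv but not Rvv.
(F2): fails — Rw1w0 but not Rw0w0.
(F3): fails — Rac but not Rcc.
(F4): condition met.

(F4)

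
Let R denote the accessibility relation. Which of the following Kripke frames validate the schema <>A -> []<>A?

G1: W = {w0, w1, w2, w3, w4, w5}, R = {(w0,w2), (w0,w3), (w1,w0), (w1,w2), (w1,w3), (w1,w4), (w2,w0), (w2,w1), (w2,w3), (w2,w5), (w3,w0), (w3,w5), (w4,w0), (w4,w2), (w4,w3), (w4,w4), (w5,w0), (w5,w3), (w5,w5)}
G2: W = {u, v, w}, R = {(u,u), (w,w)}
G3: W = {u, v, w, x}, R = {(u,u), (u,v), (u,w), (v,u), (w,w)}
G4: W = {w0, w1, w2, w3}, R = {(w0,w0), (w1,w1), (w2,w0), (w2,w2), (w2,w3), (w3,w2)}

G2

Frame correspondent (Sahlqvist): forall x forall y forall z (Rxy & Rxz -> Ryz) — i.e. the Euclidean property.
G1: fails — Rw0w3 and Rw0w3 but not Rw3w3.
G2: ✓.
G3: fails — Ruv and Ruv but not Rvv.
G4: fails — Rw2w0 and Rw2w2 but not Rw0w2.
Valid on: G2.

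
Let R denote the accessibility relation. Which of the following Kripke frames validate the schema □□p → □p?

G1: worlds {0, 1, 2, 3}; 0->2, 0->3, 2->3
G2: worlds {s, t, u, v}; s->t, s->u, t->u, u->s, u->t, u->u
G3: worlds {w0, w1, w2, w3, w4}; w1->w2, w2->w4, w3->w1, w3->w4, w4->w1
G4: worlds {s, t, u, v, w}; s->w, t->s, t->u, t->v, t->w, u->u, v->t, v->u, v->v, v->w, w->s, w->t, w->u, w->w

G2, G4

The schema corresponds to density: ∀x ∀y (Rxy → ∃z (Rxz ∧ Rzy)).
G1: fails — R23 but no z with R2z and Rz3.
G2: satisfies the condition.
G3: fails — Rw1w2 but no z with Rw1z and Rzw2.
G4: satisfies the condition.
Valid on: G2, G4.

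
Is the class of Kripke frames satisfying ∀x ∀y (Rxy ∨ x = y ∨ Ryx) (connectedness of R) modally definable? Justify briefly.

Modal frame validity is preserved under disjoint unions.
Take 2 disjoint single-world reflexive frames: each is trivially connected, but their disjoint union has 2 worlds with no edge between distinct components, so it is not connected.
So the class is not modally definable.

No — not modally definable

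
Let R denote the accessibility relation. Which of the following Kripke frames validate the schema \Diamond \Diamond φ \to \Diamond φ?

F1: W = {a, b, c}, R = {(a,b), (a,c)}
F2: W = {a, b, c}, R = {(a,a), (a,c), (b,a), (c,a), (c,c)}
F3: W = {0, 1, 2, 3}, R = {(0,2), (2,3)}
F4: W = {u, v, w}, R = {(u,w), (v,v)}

F1, F4

This is the axiom for transitivity; its first-order frame correspondent is \forall x \forall y \forall z (Rxy \wedge Ryz \to Rxz).
F1: condition met.
F2: fails — Rba and Rac but not Rbc.
F3: fails — R02 and R23 but not R03.
F4: condition met.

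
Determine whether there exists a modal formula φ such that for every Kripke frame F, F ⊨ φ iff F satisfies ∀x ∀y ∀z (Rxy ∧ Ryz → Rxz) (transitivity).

Yes: it is transitivity, defined by the 4 schema □r → □□r.

Definable; □r → □□r defines it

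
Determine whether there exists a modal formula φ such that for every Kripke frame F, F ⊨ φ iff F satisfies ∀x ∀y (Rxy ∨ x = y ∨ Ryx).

Not definable by any modal formula

Any modally definable frame class is closed under disjoint unions.
Take 4 disjoint single-world reflexive frames: each is trivially connected, but their disjoint union has 4 worlds with no edge between distinct components, so it is not connected.
So no modal formula (or set of formulas) defines exactly the connected frames.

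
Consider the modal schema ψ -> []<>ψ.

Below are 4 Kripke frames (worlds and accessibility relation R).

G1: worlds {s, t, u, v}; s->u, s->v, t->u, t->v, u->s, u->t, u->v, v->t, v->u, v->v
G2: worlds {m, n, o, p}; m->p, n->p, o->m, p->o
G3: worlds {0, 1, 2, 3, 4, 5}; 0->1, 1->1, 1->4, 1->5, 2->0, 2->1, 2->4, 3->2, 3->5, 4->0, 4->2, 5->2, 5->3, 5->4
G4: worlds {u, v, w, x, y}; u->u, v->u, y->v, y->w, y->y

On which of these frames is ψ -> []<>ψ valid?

Frame correspondent (Sahlqvist): forall x forall y (Rxy -> Ryx) — i.e. symmetry.
G1: fails — Rsv but not Rvs.
G2: fails — Rom but not Rmo.
G3: fails — R32 but not R23.
G4: fails — Rvu but not Ruv.

none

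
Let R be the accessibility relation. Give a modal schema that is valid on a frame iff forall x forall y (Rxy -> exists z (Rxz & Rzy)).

□□s → □s

The condition is density. The C4 schema □□s → □s defines it.
Suppose □□s→□s is valid. Take Rxy and set V(s)={w : xR²w}. Then □□s at x, so □s at x, so s at y, i.e. ∃z(Rxz∧Rzy).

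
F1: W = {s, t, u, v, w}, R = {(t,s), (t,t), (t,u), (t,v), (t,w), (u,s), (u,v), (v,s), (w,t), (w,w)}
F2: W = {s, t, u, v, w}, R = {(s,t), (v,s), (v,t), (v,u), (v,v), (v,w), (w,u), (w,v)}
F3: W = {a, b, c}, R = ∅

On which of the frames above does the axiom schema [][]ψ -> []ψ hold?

F3

The schema corresponds to density: forall x forall y (Rxy -> exists z (Rxz & Rzy)).
F1: fails — Ruv but no z with Ruz and Rzv.
F2: fails — Rst but no z with Rsz and Rzt.
F3: holds.
Valid on: F3.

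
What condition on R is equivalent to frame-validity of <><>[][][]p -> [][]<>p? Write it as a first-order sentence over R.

forall x forall y forall z ((x R^2 y & x R^2 z) -> exists w (y R^3 w & zRw))

This is a Sahlqvist (Geach-type) schema ◇^2□^3p → □^2◇^1p.
Minimal-valuation argument: fix x; take any y with xR^2y and any z with xR^2z. Set V(p) to the set of worlds R-reachable from y in exactly 3 steps. Then □^3p holds at y, so the antecedent holds at x; validity forces ◇^1p at z, giving a w with zR^1w and yR^3w.
First-order correspondent: forall x forall y forall z ((x R^2 y & x R^2 z) -> exists w (y R^3 w & zRw)).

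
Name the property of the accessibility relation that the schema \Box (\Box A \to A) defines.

shift-reflexivity

Suppose □(□A→A) is valid. Take Rxy and set V(A)={w : Ryw}. Then at y, □A holds; since □(□A→A) at x, □A→A at y, so A at y, i.e. Ryy.
Conversely, any frame satisfying \forall x \forall y (Rxy \to Ryy) validates the schema.
So the correspondent is shift-reflexivity.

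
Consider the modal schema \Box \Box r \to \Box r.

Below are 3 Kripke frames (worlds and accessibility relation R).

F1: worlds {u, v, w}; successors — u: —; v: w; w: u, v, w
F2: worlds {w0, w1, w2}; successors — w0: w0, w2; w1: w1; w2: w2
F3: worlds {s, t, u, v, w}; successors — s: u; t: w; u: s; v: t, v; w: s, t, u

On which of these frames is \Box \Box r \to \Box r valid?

F1, F2

This is the axiom for density; its first-order frame correspondent is \forall x \forall y (Rxy \to \exists z (Rxz \wedge Rzy)).
F1: satisfies the condition.
F2: satisfies the condition.
F3: fails — Rwt but no z with Rwz and Rzt.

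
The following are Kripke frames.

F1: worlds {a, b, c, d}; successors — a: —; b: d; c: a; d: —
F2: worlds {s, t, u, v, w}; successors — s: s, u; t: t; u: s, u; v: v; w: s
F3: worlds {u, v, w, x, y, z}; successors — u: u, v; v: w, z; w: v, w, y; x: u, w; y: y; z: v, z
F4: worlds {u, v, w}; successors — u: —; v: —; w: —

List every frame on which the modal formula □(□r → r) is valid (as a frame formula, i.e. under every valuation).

F2, F4

The schema corresponds to shift-reflexivity: ∀x ∀y (Rxy → Ryy).
F1: fails — Rca but not Raa.
F2: holds.
F3: fails — Ruv but not Rvv.
F4: holds.
Valid on: F2, F4.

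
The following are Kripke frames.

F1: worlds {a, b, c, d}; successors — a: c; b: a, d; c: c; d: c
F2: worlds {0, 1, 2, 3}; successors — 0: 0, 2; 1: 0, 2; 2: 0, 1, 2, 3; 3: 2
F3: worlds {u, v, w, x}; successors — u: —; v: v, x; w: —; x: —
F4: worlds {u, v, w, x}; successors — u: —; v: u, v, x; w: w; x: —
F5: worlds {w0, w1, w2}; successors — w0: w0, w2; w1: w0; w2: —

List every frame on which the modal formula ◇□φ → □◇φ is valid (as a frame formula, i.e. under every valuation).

This is the axiom for convergence; its first-order frame correspondent is ∀x ∀y ∀z (Rxy ∧ Rxz → ∃w (Ryw ∧ Rzw)).
F1: holds.
F2: holds.
F3: fails — Rvx and Rvx but x and x have no common successor.
F4: fails — Rvu and Rvu but u and u have no common successor.
F5: fails — Rw0w2 and Rw0w2 but w2 and w2 have no common successor.

F1, F2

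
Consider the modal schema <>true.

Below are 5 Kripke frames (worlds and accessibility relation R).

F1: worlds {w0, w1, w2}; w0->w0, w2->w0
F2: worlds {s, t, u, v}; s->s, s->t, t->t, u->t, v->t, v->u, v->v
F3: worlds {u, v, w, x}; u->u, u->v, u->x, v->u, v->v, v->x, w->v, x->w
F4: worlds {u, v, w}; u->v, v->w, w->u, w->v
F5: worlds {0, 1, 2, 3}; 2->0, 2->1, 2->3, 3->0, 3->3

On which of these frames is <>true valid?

F2, F3, F4

The schema corresponds to seriality: forall x exists y Rxy.
F1: fails — world w1 has no successor.
F2: holds.
F3: holds.
F4: holds.
F5: fails — world 0 has no successor.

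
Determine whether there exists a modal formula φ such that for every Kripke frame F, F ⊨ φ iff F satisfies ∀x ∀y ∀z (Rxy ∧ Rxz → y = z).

Yes: it is partial functionality, defined by the CD schema ◇r → □r.

Definable; ◇r → □r defines it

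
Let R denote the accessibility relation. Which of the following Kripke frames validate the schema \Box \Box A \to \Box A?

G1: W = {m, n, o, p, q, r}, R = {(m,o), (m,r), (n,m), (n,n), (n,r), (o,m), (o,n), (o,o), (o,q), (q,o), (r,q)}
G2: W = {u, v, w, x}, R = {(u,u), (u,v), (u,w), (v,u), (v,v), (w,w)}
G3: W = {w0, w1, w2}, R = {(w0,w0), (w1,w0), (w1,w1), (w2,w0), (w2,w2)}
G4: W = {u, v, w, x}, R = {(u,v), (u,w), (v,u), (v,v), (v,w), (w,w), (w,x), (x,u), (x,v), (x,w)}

G2, G3, G4

The schema corresponds to density: \forall x \forall y (Rxy \to \exists z (Rxz \wedge Rzy)).
G1: fails — Rmr but no z with Rmz and Rzr.
G2: ✓.
G3: ✓.
G4: ✓.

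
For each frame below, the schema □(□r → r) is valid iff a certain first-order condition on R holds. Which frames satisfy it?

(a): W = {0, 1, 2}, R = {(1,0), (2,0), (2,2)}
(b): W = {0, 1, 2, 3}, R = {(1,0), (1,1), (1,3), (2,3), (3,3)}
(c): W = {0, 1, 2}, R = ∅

This is the axiom for shift-reflexivity; its first-order frame correspondent is ∀x ∀y (Rxy → Ryy).
(a): fails — R10 but not R00.
(b): fails — R10 but not R00.
(c): ✓.
Valid on: (c).

(c)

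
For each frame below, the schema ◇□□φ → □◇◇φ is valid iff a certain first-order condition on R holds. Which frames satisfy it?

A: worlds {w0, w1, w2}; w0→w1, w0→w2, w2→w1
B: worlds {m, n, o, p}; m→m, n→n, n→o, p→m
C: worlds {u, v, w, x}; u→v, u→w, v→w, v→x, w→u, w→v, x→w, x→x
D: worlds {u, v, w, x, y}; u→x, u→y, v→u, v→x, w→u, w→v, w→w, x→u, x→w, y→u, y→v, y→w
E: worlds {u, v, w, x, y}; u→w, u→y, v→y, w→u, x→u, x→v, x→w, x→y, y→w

The schema corresponds to a generalized confluence (Geach) condition: ∀x ∀y ∀z ((xRy ∧ xRz) → ∃w (yR²w ∧ zR²w)).
A: fails — w0Rw1, w0Rw1 but no w with w1R²w and w1R²w.
B: fails — nRn, nRo but no w with nR²w and oR²w.
C: holds.
D: holds.
E: fails — uRw, uRy but no t with wR²t and yR²t.

C, D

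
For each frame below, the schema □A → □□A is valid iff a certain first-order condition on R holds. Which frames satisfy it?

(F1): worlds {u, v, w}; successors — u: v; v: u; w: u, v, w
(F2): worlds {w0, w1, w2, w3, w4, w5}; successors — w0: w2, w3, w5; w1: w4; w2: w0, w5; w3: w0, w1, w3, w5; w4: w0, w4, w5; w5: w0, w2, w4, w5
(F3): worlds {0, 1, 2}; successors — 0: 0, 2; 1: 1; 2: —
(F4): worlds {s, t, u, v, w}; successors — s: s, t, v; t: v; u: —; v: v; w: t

(F3)

Frame correspondent (Sahlqvist): ∀x ∀y ∀z (Rxy ∧ Ryz → Rxz) — i.e. transitivity.
(F1): fails — Ruv and Rvu but not Ruu.
(F2): fails — Rw3w5 and Rw5w2 but not Rw3w2.
(F3): holds.
(F4): fails — Rwt and Rtv but not Rwv.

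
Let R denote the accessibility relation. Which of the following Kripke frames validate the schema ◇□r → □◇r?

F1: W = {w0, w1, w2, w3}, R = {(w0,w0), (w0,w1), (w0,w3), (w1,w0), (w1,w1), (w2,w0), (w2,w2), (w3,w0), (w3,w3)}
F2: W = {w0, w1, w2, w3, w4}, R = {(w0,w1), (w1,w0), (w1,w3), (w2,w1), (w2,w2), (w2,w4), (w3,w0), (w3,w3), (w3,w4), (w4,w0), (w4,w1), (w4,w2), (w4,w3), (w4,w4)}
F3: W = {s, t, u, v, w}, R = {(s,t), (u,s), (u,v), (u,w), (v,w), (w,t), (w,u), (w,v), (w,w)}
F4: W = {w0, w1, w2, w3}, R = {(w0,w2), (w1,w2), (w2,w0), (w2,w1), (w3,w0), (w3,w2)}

F1

The schema corresponds to convergence: ∀x ∀y ∀z (Rxy ∧ Rxz → ∃w (Ryw ∧ Rzw)).
F1: ✓.
F2: fails — Rw1w0 and Rw1w3 but w0 and w3 have no common successor.
F3: fails — Rst and Rst but t and t have no common successor.
F4: fails — Rw3w2 and Rw3w0 but w2 and w0 have no common successor.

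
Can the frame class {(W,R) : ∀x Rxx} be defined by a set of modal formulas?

Yes, by □r → r

The condition is reflexivity. A defining modal formula is □r → r.
Suppose □r→r is valid. At any x set V(r)={w : Rxw}. Then □r holds at x, so r holds at x, i.e. Rxx.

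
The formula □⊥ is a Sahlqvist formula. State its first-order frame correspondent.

Emptiness of R

□⊥ is valid iff no world has any successor (otherwise □⊥ fails at any world with one).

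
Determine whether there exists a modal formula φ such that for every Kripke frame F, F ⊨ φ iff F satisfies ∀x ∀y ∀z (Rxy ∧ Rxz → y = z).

This is a Sahlqvist condition; the CD axiom ◇p → □p defines it.

Yes, by ◇p → □p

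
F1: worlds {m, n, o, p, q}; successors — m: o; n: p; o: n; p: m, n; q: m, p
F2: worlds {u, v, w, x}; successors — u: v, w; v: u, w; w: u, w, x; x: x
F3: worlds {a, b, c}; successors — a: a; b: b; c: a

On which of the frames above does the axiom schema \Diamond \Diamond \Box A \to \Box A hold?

The schema corresponds to a generalized confluence (Geach) condition: \forall x \forall y \forall z ((x R^2 y \wedge xRz) \to \exists w (yRw \wedge z = w)).
F1: fails — mR²n, mRo but no w with nRw and o=w.
F2: fails — uR²w, uRv but no t with wRt and v=t.
F3: condition met.
Valid on: F3.

F3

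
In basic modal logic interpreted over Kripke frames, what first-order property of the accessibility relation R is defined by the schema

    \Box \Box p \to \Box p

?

This is the C4 axiom.
It corresponds to density: \forall x \forall y (Rxy \to \exists z (Rxz \wedge Rzy)).

Density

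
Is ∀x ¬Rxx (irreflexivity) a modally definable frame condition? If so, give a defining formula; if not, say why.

No

Any modally definable frame class is closed under surjective bounded morphisms.
The 3-cycle (worlds s,t,u with s→t→u→s) is irreflexive, and the map sending every world to a single reflexive point • is a surjective bounded morphism (forth: every edge maps to (•,•); back: every world has a successor). So any modal formula valid on the 3-cycle is also valid on the reflexive point, which is not irreflexive.
So no modal formula (or set of formulas) defines exactly the irreflexive frames.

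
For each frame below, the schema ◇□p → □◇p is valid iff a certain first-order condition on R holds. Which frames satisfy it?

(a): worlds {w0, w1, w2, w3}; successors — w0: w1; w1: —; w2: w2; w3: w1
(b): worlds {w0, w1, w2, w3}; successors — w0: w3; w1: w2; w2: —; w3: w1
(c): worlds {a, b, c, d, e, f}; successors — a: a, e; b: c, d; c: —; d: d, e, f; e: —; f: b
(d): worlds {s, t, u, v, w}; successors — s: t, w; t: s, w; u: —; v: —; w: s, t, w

The schema corresponds to convergence: ∀x ∀y ∀z (Rxy ∧ Rxz → ∃w (Ryw ∧ Rzw)).
(a): fails — Rw0w1 and Rw0w1 but w1 and w1 have no common successor.
(b): fails — Rw1w2 and Rw1w2 but w2 and w2 have no common successor.
(c): fails — Rae and Rae but e and e have no common successor.
(d): condition met.
Valid on: (d).

(d)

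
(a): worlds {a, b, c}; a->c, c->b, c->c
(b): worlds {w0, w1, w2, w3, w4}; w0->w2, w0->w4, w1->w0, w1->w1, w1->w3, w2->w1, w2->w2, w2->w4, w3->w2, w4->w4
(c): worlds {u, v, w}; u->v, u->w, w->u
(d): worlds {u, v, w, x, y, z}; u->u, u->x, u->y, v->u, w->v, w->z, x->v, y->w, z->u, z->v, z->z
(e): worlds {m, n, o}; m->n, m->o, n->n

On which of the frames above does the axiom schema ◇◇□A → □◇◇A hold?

This is the axiom for a generalized confluence (Geach) condition; its first-order frame correspondent is ∀x ∀y ∀z ((xR²y ∧ xRz) → ∃w (yRw ∧ zR²w)).
(a): fails — aR²b, aRc but no w with bRw and cR²w.
(b): fails — w0R²w1, w0Rw4 but no w with w1Rw and w4R²w.
(c): fails — uR²u, uRv but no t with uRt and vR²t.
(d): fails — uR²u, uRy but no t with uRt and yR²t.
(e): fails — mR²n, mRo but no w with nRw and oR²w.

none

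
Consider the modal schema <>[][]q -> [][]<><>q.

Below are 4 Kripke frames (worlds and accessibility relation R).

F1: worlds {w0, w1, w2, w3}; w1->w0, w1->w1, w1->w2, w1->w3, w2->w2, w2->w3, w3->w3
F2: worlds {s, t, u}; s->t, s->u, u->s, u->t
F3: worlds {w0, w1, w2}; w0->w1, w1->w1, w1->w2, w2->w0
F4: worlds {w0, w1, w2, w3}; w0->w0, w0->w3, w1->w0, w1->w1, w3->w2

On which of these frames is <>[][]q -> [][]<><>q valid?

F3

Frame correspondent (Sahlqvist): forall x forall y forall z ((xRy & x R^2 z) -> exists w (y R^2 w & z R^2 w)) — i.e. a generalized confluence (Geach) condition.
F1: fails — w1Rw0, w1R²w0 but no w with w0R²w and w0R²w.
F2: fails — sRt, sR²s but no w with tR²w and sR²w.
F3: condition met.
F4: fails — w0Rw0, w0R²w2 but no w with w0R²w and w2R²w.
Valid on: F3.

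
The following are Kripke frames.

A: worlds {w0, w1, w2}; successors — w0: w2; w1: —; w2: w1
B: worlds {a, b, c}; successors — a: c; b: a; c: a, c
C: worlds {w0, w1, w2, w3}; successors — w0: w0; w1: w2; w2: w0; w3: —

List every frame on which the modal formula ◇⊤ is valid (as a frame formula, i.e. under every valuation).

This is the axiom for seriality; its first-order frame correspondent is ∀x ∃y Rxy.
A: fails — world w1 has no successor.
B: holds.
C: fails — world w3 has no successor.

B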